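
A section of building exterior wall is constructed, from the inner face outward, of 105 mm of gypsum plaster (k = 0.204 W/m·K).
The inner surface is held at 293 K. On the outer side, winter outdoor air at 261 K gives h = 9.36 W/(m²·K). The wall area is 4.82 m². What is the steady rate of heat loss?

Q ≈ 248 W

Thermal resistances in series:
R_gypsum plaster = L/(kA) = 0.105/(0.204×4.82) = 0.1068 K/W
R_outer film = 1/(h_o·A) = 1/(9.36×4.82) = 0.02217 K/W
R_total = 0.129 K/W
Q = ΔT / R_total = 32 / 0.129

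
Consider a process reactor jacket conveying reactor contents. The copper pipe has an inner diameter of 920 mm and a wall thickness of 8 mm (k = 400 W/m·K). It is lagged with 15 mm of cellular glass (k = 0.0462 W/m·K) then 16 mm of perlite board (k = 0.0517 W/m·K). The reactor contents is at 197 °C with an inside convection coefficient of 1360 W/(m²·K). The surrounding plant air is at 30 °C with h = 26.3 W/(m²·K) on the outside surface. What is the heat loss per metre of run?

Radial resistances (cylindrical: R_cond = ln(r_o/r_i)/(2πkL), R_conv = 1/(h·2πrL)):
R_inner film = 1/(h_i·2πr₁L) = 1/(1360×2π×0.46×1) = 2.544×10^-4 K/W
R_copper pipe wall = ln(468/460)/(2π×400×1) = 6.86×10^-6 K/W
R_cellular glass = ln(483/468)/(2π×0.0462×1) = 0.1087 K/W
R_perlite board = ln(499/483)/(2π×0.0517×1) = 0.1003 K/W
R_outer film = 1/(h_o·2πr_oL) = 1/(26.3×2π×0.499×1) = 0.01213 K/W
R_total = 0.2214 K/W
Q = ΔT/R_total = 167/0.2214

q′ ≈ 754 W/m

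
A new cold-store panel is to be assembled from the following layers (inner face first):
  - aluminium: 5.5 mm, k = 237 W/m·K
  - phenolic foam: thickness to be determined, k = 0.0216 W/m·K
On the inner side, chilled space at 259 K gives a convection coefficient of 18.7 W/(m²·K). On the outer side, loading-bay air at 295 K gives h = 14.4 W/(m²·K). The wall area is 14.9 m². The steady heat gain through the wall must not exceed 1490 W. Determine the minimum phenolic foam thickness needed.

L ≈ 5.12 mm

Series thermal resistances:
R_inner film = 1/(h_i·A) = 1/(18.7×14.9) = 0.003589 K/W
R_aluminium = L/(kA) = 0.0055/(237×14.9) = 1.558×10^-6 K/W
R_outer film = 1/(h_o·A) = 1/(14.4×14.9) = 0.004661 K/W
Sum of the known resistances R_other = 0.008251 K/W
Required total resistance R_tot = ΔT/Q_allow = 36/1490 = 0.02416 K/W
R_phenolic foam = R_tot − R_other = 0.01591 K/W
L = R·k·A = 0.01591×0.0216×14.9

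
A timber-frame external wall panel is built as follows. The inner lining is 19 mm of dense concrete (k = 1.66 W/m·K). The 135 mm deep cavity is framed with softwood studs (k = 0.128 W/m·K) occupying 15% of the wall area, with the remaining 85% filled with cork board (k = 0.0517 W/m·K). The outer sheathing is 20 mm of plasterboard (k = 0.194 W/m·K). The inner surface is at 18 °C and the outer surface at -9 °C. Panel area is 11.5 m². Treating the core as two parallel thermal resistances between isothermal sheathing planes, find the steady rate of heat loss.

Sheathing layers in series; stud and cavity paths in parallel between them.
R_inner = 0.019/(1.66×11.5) = 9.953×10^-4 K/W
R_stud  = 0.135/(0.128×0.15×11.5) = 0.6114 K/W
R_cav   = 0.135/(0.0517×0.85×11.5) = 0.2671 K/W
1/R_core = 1/R_stud + 1/R_cav → R_core = 0.1859 K/W
R_outer = 0.02/(0.194×11.5) = 0.008965 K/W
R_total = 0.1959 K/W
Q = ΔT/R_total = 27/0.1959

Q ≈ 138 W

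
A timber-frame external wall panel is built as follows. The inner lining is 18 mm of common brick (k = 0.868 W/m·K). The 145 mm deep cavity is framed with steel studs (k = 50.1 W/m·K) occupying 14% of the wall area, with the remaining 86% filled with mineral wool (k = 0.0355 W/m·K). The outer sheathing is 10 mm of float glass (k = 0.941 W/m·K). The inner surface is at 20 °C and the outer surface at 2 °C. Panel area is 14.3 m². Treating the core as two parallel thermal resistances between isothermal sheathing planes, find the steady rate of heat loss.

Sheathing layers in series; stud and cavity paths in parallel between them.
R_inner = 0.018/(0.868×14.3) = 0.00145 K/W
R_stud  = 0.145/(50.1×0.14×14.3) = 0.001446 K/W
R_cav   = 0.145/(0.0355×0.86×14.3) = 0.3321 K/W
1/R_core = 1/R_stud + 1/R_cav → R_core = 0.001439 K/W
R_outer = 0.01/(0.941×14.3) = 7.431×10^-4 K/W
R_total = 0.003633 K/W
Q = ΔT/R_total = 18/0.003633

Q ≈ 4950 W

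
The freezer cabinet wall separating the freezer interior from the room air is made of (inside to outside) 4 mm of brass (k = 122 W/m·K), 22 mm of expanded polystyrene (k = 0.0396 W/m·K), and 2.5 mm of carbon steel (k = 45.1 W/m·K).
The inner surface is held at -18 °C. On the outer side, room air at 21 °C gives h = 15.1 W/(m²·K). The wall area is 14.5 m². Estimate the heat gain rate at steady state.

Q ≈ 909 W

Treating each layer as a thermal resistance in series:
R_brass = L/(kA) = 0.004/(122×14.5) = 2.261×10^-6 K/W
R_expanded polystyrene = L/(kA) = 0.022/(0.0396×14.5) = 0.03831 K/W
R_carbon steel = L/(kA) = 0.0025/(45.1×14.5) = 3.823×10^-6 K/W
R_outer film = 1/(h_o·A) = 1/(15.1×14.5) = 0.004567 K/W
R_total = 0.04289 K/W
Q = ΔT / R_total = 39 / 0.04289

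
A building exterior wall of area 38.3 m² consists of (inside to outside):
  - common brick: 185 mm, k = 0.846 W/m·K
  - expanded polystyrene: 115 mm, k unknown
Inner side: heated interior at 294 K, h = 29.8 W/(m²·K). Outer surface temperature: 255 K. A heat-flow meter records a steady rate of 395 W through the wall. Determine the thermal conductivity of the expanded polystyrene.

k ≈ 0.0326 W/(m·K)

Series thermal resistances:
R_inner film = 1/(h_i·A) = 1/(29.8×38.3) = 8.762×10^-4 K/W
R_common brick = L/(kA) = 0.185/(0.846×38.3) = 0.00571 K/W
Sum of known resistances R_other = 0.006586 K/W
Total R = ΔT/Q = 39/395 = 0.09873 K/W
R_expanded polystyrene = R_total − R_other = 0.09215 K/W
k = L/(R·A) = 0.115/(0.09215×38.3)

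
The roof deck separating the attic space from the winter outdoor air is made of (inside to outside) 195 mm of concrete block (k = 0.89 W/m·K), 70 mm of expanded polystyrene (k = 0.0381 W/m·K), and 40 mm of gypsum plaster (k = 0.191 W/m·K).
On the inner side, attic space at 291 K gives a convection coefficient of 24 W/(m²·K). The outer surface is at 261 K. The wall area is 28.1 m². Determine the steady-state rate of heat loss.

Model the wall as resistances in series:
R_inner film = 1/(h_i·A) = 1/(24×28.1) = 0.001483 K/W
R_concrete block = L/(kA) = 0.195/(0.89×28.1) = 0.007797 K/W
R_expanded polystyrene = L/(kA) = 0.07/(0.0381×28.1) = 0.06538 K/W
R_gypsum plaster = L/(kA) = 0.04/(0.191×28.1) = 0.007453 K/W
R_total = 0.08212 K/W
Q = ΔT / R_total = 30 / 0.08212

Q ≈ 365 W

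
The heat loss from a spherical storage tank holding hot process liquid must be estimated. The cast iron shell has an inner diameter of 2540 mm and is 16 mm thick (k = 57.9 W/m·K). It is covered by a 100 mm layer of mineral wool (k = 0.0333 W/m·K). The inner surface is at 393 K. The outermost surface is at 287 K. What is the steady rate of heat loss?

Q ≈ 791 W

For a spherical shell R = (1/r₁ − 1/r₂)/(4πk); film R = 1/(h·4πr²). In series:
R_cast iron shell = (1/1.27 − 1/1.286)/(4π×57.9) = 1.346×10^-5 K/W
R_mineral wool = (1/1.286 − 1/1.386)/(4π×0.0333) = 0.1341 K/W
R_total = 0.1341 K/W
Q = ΔT/R_total = 106/0.1341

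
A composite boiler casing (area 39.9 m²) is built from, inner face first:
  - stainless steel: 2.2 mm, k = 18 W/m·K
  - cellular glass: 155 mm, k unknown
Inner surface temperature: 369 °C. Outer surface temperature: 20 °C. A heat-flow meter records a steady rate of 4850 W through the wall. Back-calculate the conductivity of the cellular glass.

k ≈ 0.054 W/(m·K)

Thermal resistances in series:
R_stainless steel = L/(kA) = 0.0022/(18×39.9) = 3.063×10^-6 K/W
Sum of known resistances R_other = 3.063×10^-6 K/W
Total R = ΔT/Q = 349/4850 = 0.07196 K/W
R_cellular glass = R_total − R_other = 0.07196 K/W
k = L/(R·A) = 0.155/(0.07196×39.9)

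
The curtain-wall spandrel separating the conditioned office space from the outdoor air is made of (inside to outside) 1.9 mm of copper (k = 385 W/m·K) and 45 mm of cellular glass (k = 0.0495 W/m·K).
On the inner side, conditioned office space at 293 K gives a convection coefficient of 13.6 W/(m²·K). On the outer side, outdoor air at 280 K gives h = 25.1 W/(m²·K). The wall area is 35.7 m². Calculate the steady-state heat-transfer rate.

Using the resistance-network approach (series):
R_inner film = 1/(h_i·A) = 1/(13.6×35.7) = 0.00206 K/W
R_copper = L/(kA) = 0.0019/(385×35.7) = 1.382×10^-7 K/W
R_cellular glass = L/(kA) = 0.045/(0.0495×35.7) = 0.02546 K/W
R_outer film = 1/(h_o·A) = 1/(25.1×35.7) = 0.001116 K/W
R_total = 0.02864 K/W
Q = ΔT / R_total = 13 / 0.02864

Q ≈ 454 W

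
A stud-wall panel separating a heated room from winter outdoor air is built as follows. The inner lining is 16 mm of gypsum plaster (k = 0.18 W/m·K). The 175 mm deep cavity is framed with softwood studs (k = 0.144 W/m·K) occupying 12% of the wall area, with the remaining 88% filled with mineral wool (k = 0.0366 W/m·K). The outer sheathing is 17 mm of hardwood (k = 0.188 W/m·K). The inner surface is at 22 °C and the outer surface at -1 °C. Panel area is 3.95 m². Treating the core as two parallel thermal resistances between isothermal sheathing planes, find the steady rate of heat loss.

Sheathing layers in series; stud and cavity paths in parallel between them.
R_inner = 0.016/(0.18×3.95) = 0.0225 K/W
R_stud  = 0.175/(0.144×0.12×3.95) = 2.564 K/W
R_cav   = 0.175/(0.0366×0.88×3.95) = 1.376 K/W
1/R_core = 1/R_stud + 1/R_cav → R_core = 0.8952 K/W
R_outer = 0.017/(0.188×3.95) = 0.02289 K/W
R_total = 0.9406 K/W
Q = ΔT/R_total = 23/0.9406

Q ≈ 24.5 W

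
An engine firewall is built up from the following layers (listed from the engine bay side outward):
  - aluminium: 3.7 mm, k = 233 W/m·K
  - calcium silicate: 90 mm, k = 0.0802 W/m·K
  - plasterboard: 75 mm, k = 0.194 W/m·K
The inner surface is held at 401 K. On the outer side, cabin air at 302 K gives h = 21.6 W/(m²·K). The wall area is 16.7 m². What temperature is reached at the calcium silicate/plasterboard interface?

Using the resistance-network approach (series):
R_aluminium = L/(kA) = 0.0037/(233×16.7) = 9.509×10^-7 K/W
R_calcium silicate = L/(kA) = 0.09/(0.0802×16.7) = 0.0672 K/W
R_plasterboard = L/(kA) = 0.075/(0.194×16.7) = 0.02315 K/W
R_outer film = 1/(h_o·A) = 1/(21.6×16.7) = 0.002772 K/W
R_total = 0.09312 K/W;  Q = ΔT/R_total = 99/0.09312 = 1063 W
T_interface = T_inner − Q·ΣR(inner→interface) = 401 − 1060×0.0672

T ≈ 330 K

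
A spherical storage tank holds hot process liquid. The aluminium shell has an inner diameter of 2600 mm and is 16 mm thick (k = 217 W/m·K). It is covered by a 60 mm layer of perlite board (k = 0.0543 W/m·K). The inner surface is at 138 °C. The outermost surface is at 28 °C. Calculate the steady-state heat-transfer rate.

Radial (spherical) resistances in series:
R_aluminium shell = (1/1.3 − 1/1.316)/(4π×217) = 3.43×10^-6 K/W
R_perlite board = (1/1.316 − 1/1.376)/(4π×0.0543) = 0.04856 K/W
R_total = 0.04856 K/W
Q = ΔT/R_total = 110/0.04856

Q ≈ 2270 W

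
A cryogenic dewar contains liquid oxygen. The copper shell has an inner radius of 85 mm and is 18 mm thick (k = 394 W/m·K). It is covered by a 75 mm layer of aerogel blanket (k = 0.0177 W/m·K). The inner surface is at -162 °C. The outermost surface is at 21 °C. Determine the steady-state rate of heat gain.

Q ≈ 9.95 W

Spherical conduction: R = (1/r_in − 1/r_out)/(4πk) per layer; series-sum.
R_copper shell = (1/0.085 − 1/0.103)/(4π×394) = 4.153×10^-4 K/W
R_aerogel blanket = (1/0.103 − 1/0.178)/(4π×0.0177) = 18.39 K/W
R_total = 18.39 K/W
Q = ΔT/R_total = 183/18.39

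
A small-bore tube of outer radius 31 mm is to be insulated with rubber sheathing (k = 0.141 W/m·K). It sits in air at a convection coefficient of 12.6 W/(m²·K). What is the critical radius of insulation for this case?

r_cr ≈ 11.2 mm

For a cylinder r_cr = k/h = 0.141/12.6
r_cr = 11.2 mm; since the bare radius (31 mm) is above r_cr, any added insulation will reduce heat loss.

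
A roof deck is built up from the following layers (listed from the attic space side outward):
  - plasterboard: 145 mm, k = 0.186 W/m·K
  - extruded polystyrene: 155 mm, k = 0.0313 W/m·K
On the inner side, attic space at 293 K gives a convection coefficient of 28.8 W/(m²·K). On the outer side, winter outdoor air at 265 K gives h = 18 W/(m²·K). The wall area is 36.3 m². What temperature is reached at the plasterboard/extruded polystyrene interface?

T ≈ 289 K

Thermal resistances in series:
R_inner film = 1/(h_i·A) = 1/(28.8×36.3) = 9.565×10^-4 K/W
R_plasterboard = L/(kA) = 0.145/(0.186×36.3) = 0.02148 K/W
R_extruded polystyrene = L/(kA) = 0.155/(0.0313×36.3) = 0.1364 K/W
R_outer film = 1/(h_o·A) = 1/(18×36.3) = 0.00153 K/W
R_total = 0.1604 K/W;  Q = ΔT/R_total = 28/0.1604 = 174.6 W
T_interface = T_inner − Q·ΣR(inner→interface) = 293 − 175×0.02243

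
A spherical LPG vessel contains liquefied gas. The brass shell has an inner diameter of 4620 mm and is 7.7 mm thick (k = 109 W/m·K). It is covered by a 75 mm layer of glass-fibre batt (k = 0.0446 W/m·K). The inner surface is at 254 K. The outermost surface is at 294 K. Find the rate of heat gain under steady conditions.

Q ≈ 1660 W

Spherical conduction: R = (1/r_in − 1/r_out)/(4πk) per layer; series-sum.
R_brass shell = (1/2.31 − 1/2.3177)/(4π×109) = 1.05×10^-6 K/W
R_glass-fibre batt = (1/2.3177 − 1/2.3927)/(4π×0.0446) = 0.02413 K/W
R_total = 0.02413 K/W
Q = ΔT/R_total = 40/0.02413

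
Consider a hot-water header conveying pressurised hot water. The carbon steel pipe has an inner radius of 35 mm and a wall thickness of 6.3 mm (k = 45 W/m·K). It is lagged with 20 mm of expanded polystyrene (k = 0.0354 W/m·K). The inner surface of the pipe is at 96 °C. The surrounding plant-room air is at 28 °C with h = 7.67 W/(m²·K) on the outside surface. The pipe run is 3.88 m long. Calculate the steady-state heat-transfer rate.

Q ≈ 125 W

Cylindrical conduction, so R = ln(r₂/r₁)/(2πkL) per layer, in series:
R_carbon steel pipe wall = ln(41.3/35)/(2π×45×3.88) = 1.509×10^-4 K/W
R_expanded polystyrene = ln(61.3/41.3)/(2π×0.0354×3.88) = 0.4576 K/W
R_outer film = 1/(h_o·2πr_oL) = 1/(7.67×2π×0.0613×3.88) = 0.08724 K/W
R_total = 0.545 K/W
Q = ΔT/R_total = 68/0.545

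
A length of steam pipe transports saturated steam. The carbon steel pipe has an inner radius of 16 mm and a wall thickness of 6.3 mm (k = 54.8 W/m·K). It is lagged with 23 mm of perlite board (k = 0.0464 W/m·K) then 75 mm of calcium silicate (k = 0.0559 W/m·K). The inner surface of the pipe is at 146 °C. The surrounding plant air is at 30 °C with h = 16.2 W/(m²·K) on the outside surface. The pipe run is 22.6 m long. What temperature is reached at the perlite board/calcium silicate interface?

Per-layer cylindrical resistances, series-summed:
R_carbon steel pipe wall = ln(22.3/16)/(2π×54.8×22.6) = 4.266×10^-5 K/W
R_perlite board = ln(45.3/22.3)/(2π×0.0464×22.6) = 0.1076 K/W
R_calcium silicate = ln(120.3/45.3)/(2π×0.0559×22.6) = 0.123 K/W
R_outer film = 1/(h_o·2πr_oL) = 1/(16.2×2π×0.1203×22.6) = 0.003614 K/W
R_total = 0.2343 K/W
Q = ΔT/R_total = 116/0.2343
Q = 495 W
T_interface = T_inner − Q·ΣR(inner→interface) = 146 − 495×0.1076

T ≈ 92.7 °C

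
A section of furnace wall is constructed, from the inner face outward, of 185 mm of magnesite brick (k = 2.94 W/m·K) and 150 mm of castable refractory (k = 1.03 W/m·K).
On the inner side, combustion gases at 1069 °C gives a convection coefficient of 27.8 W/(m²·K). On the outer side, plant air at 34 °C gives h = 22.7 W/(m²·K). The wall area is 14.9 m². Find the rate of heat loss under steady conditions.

Thermal resistances in series:
R_inner film = 1/(h_i·A) = 1/(27.8×14.9) = 0.002414 K/W
R_magnesite brick = L/(kA) = 0.185/(2.94×14.9) = 0.004223 K/W
R_castable refractory = L/(kA) = 0.15/(1.03×14.9) = 0.009774 K/W
R_outer film = 1/(h_o·A) = 1/(22.7×14.9) = 0.002957 K/W
R_total = 0.01937 K/W
Q = ΔT / R_total = 1035 / 0.01937

Q ≈ 53400 W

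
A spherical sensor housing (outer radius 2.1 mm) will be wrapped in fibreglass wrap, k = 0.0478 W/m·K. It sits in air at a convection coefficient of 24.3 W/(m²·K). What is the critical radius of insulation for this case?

r_cr ≈ 3.93 mm

For a sphere r_cr = 2k/h = 2×0.0478/24.3
r_cr = 3.93 mm; since the bare radius (2.1 mm) is below r_cr, adding a thin layer of insulation will *increase* heat loss.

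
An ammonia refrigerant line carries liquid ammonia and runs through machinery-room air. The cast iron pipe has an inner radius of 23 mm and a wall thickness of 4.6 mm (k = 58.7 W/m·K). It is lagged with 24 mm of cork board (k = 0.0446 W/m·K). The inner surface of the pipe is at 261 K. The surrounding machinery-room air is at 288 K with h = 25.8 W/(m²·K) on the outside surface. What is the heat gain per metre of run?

Per-layer cylindrical resistances, series-summed:
R_cast iron pipe wall = ln(27.6/23)/(2π×58.7×1) = 4.943×10^-4 K/W
R_cork board = ln(51.6/27.6)/(2π×0.0446×1) = 2.233 K/W
R_outer film = 1/(h_o·2πr_oL) = 1/(25.8×2π×0.0516×1) = 0.1196 K/W
R_total = 2.353 K/W
Q = ΔT/R_total = 27/2.353

q′ ≈ 11.5 W/m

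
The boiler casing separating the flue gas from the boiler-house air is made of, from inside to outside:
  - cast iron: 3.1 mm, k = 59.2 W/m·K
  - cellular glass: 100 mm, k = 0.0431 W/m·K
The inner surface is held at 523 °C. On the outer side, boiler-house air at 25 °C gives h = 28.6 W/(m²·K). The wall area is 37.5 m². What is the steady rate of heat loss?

Series thermal resistances:
R_cast iron = L/(kA) = 0.0031/(59.2×37.5) = 1.396×10^-6 K/W
R_cellular glass = L/(kA) = 0.1/(0.0431×37.5) = 0.06187 K/W
R_outer film = 1/(h_o·A) = 1/(28.6×37.5) = 9.324×10^-4 K/W
R_total = 0.06281 K/W
Q = ΔT / R_total = 498 / 0.06281

Q ≈ 7930 W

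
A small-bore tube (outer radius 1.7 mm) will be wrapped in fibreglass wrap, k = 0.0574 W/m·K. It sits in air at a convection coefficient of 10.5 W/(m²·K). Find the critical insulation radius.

For a cylinder r_cr = k/h = 0.0574/10.5
r_cr = 5.47 mm; since the bare radius (1.7 mm) is below r_cr, adding a thin layer of insulation will *increase* heat loss.

r_cr ≈ 5.47 mm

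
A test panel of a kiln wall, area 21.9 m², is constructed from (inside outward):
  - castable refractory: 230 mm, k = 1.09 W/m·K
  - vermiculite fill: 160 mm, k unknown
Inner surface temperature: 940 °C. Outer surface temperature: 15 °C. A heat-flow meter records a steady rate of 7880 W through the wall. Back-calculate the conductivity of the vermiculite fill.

Series thermal resistances:
R_castable refractory = L/(kA) = 0.23/(1.09×21.9) = 0.009635 K/W
Sum of known resistances R_other = 0.009635 K/W
Total R = ΔT/Q = 925/7880 = 0.1174 K/W
R_vermiculite fill = R_total − R_other = 0.1078 K/W
k = L/(R·A) = 0.16/(0.1078×21.9)

k ≈ 0.0678 W/(m·K)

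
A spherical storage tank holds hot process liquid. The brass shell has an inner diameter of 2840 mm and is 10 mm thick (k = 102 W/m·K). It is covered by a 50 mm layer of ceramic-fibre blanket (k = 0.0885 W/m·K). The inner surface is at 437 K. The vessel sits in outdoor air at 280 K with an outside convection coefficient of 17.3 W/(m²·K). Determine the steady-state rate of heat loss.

Spherical conduction: R = (1/r_in − 1/r_out)/(4πk) per layer; series-sum.
R_brass shell = (1/1.42 − 1/1.43)/(4π×102) = 3.842×10^-6 K/W
R_ceramic-fibre blanket = (1/1.43 − 1/1.48)/(4π×0.0885) = 0.02124 K/W
R_outer film = 1/(h·4πr_o²) = 1/(17.3×4π×1.48²) = 0.0021 K/W
R_total = 0.02335 K/W
Q = ΔT/R_total = 157/0.02335

Q ≈ 6720 W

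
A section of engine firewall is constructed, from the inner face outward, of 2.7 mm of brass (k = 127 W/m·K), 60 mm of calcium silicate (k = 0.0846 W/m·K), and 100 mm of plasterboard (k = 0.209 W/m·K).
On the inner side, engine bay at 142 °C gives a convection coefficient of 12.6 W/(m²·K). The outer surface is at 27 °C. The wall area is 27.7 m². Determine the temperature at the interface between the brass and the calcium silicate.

T ≈ 135 °C

Model the wall as resistances in series:
R_inner film = 1/(h_i·A) = 1/(12.6×27.7) = 0.002865 K/W
R_brass = L/(kA) = 0.0027/(127×27.7) = 7.675×10^-7 K/W
R_calcium silicate = L/(kA) = 0.06/(0.0846×27.7) = 0.0256 K/W
R_plasterboard = L/(kA) = 0.1/(0.209×27.7) = 0.01727 K/W
R_total = 0.04574 K/W;  Q = ΔT/R_total = 115/0.04574 = 2514 W
T_interface = T_inner − Q·ΣR(inner→interface) = 142 − 2510×0.002866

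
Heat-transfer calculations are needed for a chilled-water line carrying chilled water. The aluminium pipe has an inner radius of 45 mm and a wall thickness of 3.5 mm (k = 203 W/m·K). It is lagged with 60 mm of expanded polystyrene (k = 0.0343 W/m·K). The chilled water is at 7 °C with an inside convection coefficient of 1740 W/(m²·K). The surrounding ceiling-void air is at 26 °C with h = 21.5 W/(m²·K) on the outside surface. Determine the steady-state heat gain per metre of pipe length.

q′ ≈ 4.99 W/m

Cylindrical conduction, so R = ln(r₂/r₁)/(2πkL) per layer, in series:
R_inner film = 1/(h_i·2πr₁L) = 1/(1740×2π×0.045×1) = 0.002033 K/W
R_aluminium pipe wall = ln(48.5/45)/(2π×203×1) = 5.872×10^-5 K/W
R_expanded polystyrene = ln(108.5/48.5)/(2π×0.0343×1) = 3.736 K/W
R_outer film = 1/(h_o·2πr_oL) = 1/(21.5×2π×0.1085×1) = 0.06823 K/W
R_total = 3.806 K/W
Q = ΔT/R_total = 19/3.806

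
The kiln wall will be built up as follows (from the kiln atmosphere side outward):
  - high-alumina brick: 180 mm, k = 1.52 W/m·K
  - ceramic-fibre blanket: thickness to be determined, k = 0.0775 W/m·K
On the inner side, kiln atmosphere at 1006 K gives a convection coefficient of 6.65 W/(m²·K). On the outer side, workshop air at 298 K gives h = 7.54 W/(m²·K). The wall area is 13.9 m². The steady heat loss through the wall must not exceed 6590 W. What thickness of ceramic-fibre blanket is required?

L ≈ 84.6 mm

Model the wall as resistances in series:
R_inner film = 1/(h_i·A) = 1/(6.65×13.9) = 0.01082 K/W
R_high-alumina brick = L/(kA) = 0.18/(1.52×13.9) = 0.00852 K/W
R_outer film = 1/(h_o·A) = 1/(7.54×13.9) = 0.009541 K/W
Sum of the known resistances R_other = 0.02888 K/W
Required total resistance R_tot = ΔT/Q_allow = 708/6590 = 0.1074 K/W
R_ceramic-fibre blanket = R_tot − R_other = 0.07856 K/W
L = R·k·A = 0.07856×0.0775×13.9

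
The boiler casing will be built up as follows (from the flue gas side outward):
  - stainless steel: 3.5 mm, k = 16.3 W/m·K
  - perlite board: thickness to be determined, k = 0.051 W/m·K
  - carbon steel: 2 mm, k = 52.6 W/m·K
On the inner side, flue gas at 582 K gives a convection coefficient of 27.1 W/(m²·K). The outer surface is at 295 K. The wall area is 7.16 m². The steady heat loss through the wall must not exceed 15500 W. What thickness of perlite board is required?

Series thermal resistances:
R_inner film = 1/(h_i·A) = 1/(27.1×7.16) = 0.005154 K/W
R_stainless steel = L/(kA) = 0.0035/(16.3×7.16) = 2.999×10^-5 K/W
R_carbon steel = L/(kA) = 0.002/(52.6×7.16) = 5.31×10^-6 K/W
Sum of the known resistances R_other = 0.005189 K/W
Required total resistance R_tot = ΔT/Q_allow = 287/15500 = 0.01852 K/W
R_perlite board = R_tot − R_other = 0.01333 K/W
L = R·k·A = 0.01333×0.051×7.16

L ≈ 4.87 mm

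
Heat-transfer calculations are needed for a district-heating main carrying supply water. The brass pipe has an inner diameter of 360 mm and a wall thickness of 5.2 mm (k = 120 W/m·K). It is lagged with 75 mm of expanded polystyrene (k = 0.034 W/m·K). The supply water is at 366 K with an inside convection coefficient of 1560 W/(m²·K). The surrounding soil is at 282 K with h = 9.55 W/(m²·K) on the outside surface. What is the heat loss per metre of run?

Treating each annulus and film as a series resistance:
R_inner film = 1/(h_i·2πr₁L) = 1/(1560×2π×0.18×1) = 5.668×10^-4 K/W
R_brass pipe wall = ln(185.2/180)/(2π×120×1) = 3.777×10^-5 K/W
R_expanded polystyrene = ln(260.2/185.2)/(2π×0.034×1) = 1.592 K/W
R_outer film = 1/(h_o·2πr_oL) = 1/(9.55×2π×0.2602×1) = 0.06405 K/W
R_total = 1.656 K/W
Q = ΔT/R_total = 84/1.656

q′ ≈ 50.7 W/m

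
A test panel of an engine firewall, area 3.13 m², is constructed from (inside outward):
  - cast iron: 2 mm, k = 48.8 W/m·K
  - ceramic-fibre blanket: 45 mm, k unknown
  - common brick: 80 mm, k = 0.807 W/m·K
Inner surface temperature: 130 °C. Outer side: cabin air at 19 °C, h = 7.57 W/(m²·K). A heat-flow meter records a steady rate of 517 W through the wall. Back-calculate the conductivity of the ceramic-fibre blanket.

k ≈ 0.102 W/(m·K)

Using the resistance-network approach (series):
R_cast iron = L/(kA) = 0.002/(48.8×3.13) = 1.309×10^-5 K/W
R_common brick = L/(kA) = 0.08/(0.807×3.13) = 0.03167 K/W
R_outer film = 1/(h_o·A) = 1/(7.57×3.13) = 0.0422 K/W
Sum of known resistances R_other = 0.07389 K/W
Total R = ΔT/Q = 111/517 = 0.2147 K/W
R_ceramic-fibre blanket = R_total − R_other = 0.1408 K/W
k = L/(R·A) = 0.045/(0.1408×3.13)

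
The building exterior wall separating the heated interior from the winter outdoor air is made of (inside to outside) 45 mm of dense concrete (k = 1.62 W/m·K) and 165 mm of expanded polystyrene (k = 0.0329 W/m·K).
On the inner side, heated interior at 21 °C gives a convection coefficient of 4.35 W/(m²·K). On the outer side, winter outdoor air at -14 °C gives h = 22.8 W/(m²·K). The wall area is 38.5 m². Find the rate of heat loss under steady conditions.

Q ≈ 253 W

Series thermal resistances:
R_inner film = 1/(h_i·A) = 1/(4.35×38.5) = 0.005971 K/W
R_dense concrete = L/(kA) = 0.045/(1.62×38.5) = 7.215×10^-4 K/W
R_expanded polystyrene = L/(kA) = 0.165/(0.0329×38.5) = 0.1303 K/W
R_outer film = 1/(h_o·A) = 1/(22.8×38.5) = 0.001139 K/W
R_total = 0.1381 K/W
Q = ΔT / R_total = 35 / 0.1381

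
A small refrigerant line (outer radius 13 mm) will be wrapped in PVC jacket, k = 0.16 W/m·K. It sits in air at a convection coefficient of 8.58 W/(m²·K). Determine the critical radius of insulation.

For a cylinder r_cr = k/h = 0.16/8.58
r_cr = 18.6 mm; since the bare radius (13 mm) is below r_cr, adding a thin layer of insulation will *increase* heat loss.

r_cr ≈ 18.6 mm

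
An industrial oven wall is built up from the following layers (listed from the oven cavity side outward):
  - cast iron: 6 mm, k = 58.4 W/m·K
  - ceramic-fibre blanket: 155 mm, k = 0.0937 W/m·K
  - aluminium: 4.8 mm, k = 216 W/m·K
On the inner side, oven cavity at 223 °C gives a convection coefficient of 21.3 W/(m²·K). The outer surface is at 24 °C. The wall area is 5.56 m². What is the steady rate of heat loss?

Series thermal resistances:
R_inner film = 1/(h_i·A) = 1/(21.3×5.56) = 0.008444 K/W
R_cast iron = L/(kA) = 0.006/(58.4×5.56) = 1.848×10^-5 K/W
R_ceramic-fibre blanket = L/(kA) = 0.155/(0.0937×5.56) = 0.2975 K/W
R_aluminium = L/(kA) = 0.0048/(216×5.56) = 3.997×10^-6 K/W
R_total = 0.306 K/W
Q = ΔT / R_total = 199 / 0.306

Q ≈ 650 W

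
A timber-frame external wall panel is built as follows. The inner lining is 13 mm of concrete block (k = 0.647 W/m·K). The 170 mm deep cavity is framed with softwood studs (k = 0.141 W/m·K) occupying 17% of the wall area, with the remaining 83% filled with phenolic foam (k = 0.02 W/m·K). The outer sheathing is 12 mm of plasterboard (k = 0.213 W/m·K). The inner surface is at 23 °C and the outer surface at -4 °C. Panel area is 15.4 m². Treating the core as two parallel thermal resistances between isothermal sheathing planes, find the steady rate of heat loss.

Sheathing layers in series; stud and cavity paths in parallel between them.
R_inner = 0.013/(0.647×15.4) = 0.001305 K/W
R_stud  = 0.17/(0.141×0.17×15.4) = 0.4605 K/W
R_cav   = 0.17/(0.02×0.83×15.4) = 0.665 K/W
1/R_core = 1/R_stud + 1/R_cav → R_core = 0.2721 K/W
R_outer = 0.012/(0.213×15.4) = 0.003658 K/W
R_total = 0.2771 K/W
Q = ΔT/R_total = 27/0.2771

Q ≈ 97.5 W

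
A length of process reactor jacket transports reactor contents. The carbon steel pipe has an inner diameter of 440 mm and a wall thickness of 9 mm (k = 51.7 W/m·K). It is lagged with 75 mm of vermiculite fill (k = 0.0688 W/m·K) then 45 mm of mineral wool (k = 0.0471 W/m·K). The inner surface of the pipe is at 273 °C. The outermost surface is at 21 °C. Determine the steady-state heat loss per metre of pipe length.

q′ ≈ 225 W/m

Cylindrical conduction, so R = ln(r₂/r₁)/(2πkL) per layer, in series:
R_carbon steel pipe wall = ln(229/220)/(2π×51.7×1) = 1.234×10^-4 K/W
R_vermiculite fill = ln(304/229)/(2π×0.0688×1) = 0.6554 K/W
R_mineral wool = ln(349/304)/(2π×0.0471×1) = 0.4665 K/W
R_total = 1.122 K/W
Q = ΔT/R_total = 252/1.122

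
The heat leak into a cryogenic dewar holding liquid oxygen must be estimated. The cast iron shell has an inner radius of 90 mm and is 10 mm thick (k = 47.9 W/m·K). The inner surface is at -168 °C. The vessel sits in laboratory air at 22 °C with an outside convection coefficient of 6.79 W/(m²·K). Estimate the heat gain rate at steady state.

Radial (spherical) resistances in series:
R_cast iron shell = (1/0.09 − 1/0.1)/(4π×47.9) = 0.001846 K/W
R_outer film = 1/(h·4πr_o²) = 1/(6.79×4π×0.1²) = 1.172 K/W
R_total = 1.174 K/W
Q = ΔT/R_total = 190/1.174

Q ≈ 162 W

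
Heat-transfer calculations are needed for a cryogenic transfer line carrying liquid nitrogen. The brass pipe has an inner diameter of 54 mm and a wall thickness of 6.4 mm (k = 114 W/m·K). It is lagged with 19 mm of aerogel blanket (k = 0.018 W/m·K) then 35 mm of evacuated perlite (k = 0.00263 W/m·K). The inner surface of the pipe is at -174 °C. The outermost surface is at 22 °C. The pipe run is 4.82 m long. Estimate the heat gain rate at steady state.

Q ≈ 27 W

Per-layer cylindrical resistances, series-summed:
R_brass pipe wall = ln(33.4/27)/(2π×114×4.82) = 6.161×10^-5 K/W
R_aerogel blanket = ln(52.4/33.4)/(2π×0.018×4.82) = 0.8261 K/W
R_evacuated perlite = ln(87.4/52.4)/(2π×0.00263×4.82) = 6.423 K/W
R_total = 7.249 K/W
Q = ΔT/R_total = 196/7.249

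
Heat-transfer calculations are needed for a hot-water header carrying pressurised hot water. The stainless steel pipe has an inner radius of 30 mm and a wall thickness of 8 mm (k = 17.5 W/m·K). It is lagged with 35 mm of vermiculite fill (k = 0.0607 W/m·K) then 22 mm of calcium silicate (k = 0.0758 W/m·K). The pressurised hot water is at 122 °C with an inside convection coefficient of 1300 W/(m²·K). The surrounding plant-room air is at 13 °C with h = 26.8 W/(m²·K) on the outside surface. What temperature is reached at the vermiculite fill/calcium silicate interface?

For a radial system each layer contributes R = ln(r_out/r_in)/(2πkL); films add R = 1/(hA).
R_inner film = 1/(h_i·2πr₁L) = 1/(1300×2π×0.03×1) = 0.004081 K/W
R_stainless steel pipe wall = ln(38/30)/(2π×17.5×1) = 0.00215 K/W
R_vermiculite fill = ln(73/38)/(2π×0.0607×1) = 1.712 K/W
R_calcium silicate = ln(95/73)/(2π×0.0758×1) = 0.5531 K/W
R_outer film = 1/(h_o·2πr_oL) = 1/(26.8×2π×0.095×1) = 0.06251 K/W
R_total = 2.334 K/W
Q = ΔT/R_total = 109/2.334
Q = 46.7 W/m
T_interface = T_inner − Q·ΣR(inner→interface) = 122 − 46.7×1.718

T ≈ 41.8 °C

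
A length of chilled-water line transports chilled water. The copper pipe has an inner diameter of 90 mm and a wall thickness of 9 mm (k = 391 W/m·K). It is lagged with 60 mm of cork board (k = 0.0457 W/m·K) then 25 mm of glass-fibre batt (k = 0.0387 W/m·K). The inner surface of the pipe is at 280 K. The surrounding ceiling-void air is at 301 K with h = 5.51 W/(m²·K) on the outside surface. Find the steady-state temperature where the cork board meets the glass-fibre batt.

Per-layer cylindrical resistances, series-summed:
R_copper pipe wall = ln(54/45)/(2π×391×1) = 7.421×10^-5 K/W
R_cork board = ln(114/54)/(2π×0.0457×1) = 2.602 K/W
R_glass-fibre batt = ln(139/114)/(2π×0.0387×1) = 0.8154 K/W
R_outer film = 1/(h_o·2πr_oL) = 1/(5.51×2π×0.139×1) = 0.2078 K/W
R_total = 3.626 K/W
Q = ΔT/R_total = 21/3.626
Q = 5.79 W/m
T_interface = T_inner + Q·ΣR(inner→interface) = 280 + 5.79×2.602

T ≈ 295 K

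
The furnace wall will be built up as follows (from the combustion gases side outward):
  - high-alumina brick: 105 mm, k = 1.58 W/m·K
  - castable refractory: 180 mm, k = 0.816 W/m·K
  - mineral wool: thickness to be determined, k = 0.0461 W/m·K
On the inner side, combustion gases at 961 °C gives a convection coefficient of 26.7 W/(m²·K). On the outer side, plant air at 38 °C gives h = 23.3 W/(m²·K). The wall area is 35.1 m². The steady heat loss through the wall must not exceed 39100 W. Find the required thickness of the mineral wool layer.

Using the resistance-network approach (series):
R_inner film = 1/(h_i·A) = 1/(26.7×35.1) = 0.001067 K/W
R_high-alumina brick = L/(kA) = 0.105/(1.58×35.1) = 0.001893 K/W
R_castable refractory = L/(kA) = 0.18/(0.816×35.1) = 0.006285 K/W
R_outer film = 1/(h_o·A) = 1/(23.3×35.1) = 0.001223 K/W
Sum of the known resistances R_other = 0.01047 K/W
Required total resistance R_tot = ΔT/Q_allow = 923/39100 = 0.02361 K/W
R_mineral wool = R_tot − R_other = 0.01314 K/W
L = R·k·A = 0.01314×0.0461×35.1

L ≈ 21.3 mm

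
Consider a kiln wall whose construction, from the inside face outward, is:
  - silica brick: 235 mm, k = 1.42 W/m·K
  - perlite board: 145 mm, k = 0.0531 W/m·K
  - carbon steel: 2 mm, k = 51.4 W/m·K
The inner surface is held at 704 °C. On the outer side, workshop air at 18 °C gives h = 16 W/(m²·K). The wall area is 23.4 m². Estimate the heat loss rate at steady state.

Q ≈ 5430 W

Model the wall as resistances in series:
R_silica brick = L/(kA) = 0.235/(1.42×23.4) = 0.007072 K/W
R_perlite board = L/(kA) = 0.145/(0.0531×23.4) = 0.1167 K/W
R_carbon steel = L/(kA) = 0.002/(51.4×23.4) = 1.663×10^-6 K/W
R_outer film = 1/(h_o·A) = 1/(16×23.4) = 0.002671 K/W
R_total = 0.1264 K/W
Q = ΔT / R_total = 686 / 0.1264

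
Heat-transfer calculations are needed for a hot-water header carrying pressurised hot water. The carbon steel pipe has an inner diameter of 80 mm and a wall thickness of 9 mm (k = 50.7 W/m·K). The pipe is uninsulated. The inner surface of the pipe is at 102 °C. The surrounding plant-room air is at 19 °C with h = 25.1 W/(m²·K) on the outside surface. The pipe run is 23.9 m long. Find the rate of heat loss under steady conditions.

Radial resistances (cylindrical: R_cond = ln(r_o/r_i)/(2πkL), R_conv = 1/(h·2πrL)):
R_carbon steel pipe wall = ln(49/40)/(2π×50.7×23.9) = 2.666×10^-5 K/W
R_outer film = 1/(h_o·2πr_oL) = 1/(25.1×2π×0.049×23.9) = 0.005414 K/W
R_total = 0.005441 K/W
Q = ΔT/R_total = 83/0.005441

Q ≈ 15300 W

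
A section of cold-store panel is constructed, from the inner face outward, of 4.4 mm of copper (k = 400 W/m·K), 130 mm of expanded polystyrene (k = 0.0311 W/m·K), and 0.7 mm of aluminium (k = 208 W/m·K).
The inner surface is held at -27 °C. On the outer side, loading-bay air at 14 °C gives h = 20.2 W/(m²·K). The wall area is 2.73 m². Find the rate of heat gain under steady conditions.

Model the wall as resistances in series:
R_copper = L/(kA) = 0.0044/(400×2.73) = 4.029×10^-6 K/W
R_expanded polystyrene = L/(kA) = 0.13/(0.0311×2.73) = 1.531 K/W
R_aluminium = L/(kA) = 0.0007/(208×2.73) = 1.233×10^-6 K/W
R_outer film = 1/(h_o·A) = 1/(20.2×2.73) = 0.01813 K/W
R_total = 1.549 K/W
Q = ΔT / R_total = 41 / 1.549

Q ≈ 26.5 W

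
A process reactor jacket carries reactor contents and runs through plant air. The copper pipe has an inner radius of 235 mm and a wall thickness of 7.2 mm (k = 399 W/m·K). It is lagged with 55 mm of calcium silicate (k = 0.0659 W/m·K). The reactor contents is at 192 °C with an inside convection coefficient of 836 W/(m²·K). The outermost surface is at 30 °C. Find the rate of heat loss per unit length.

q′ ≈ 327 W/m

Radial resistances (cylindrical: R_cond = ln(r_o/r_i)/(2πkL), R_conv = 1/(h·2πrL)):
R_inner film = 1/(h_i·2πr₁L) = 1/(836×2π×0.235×1) = 8.101×10^-4 K/W
R_copper pipe wall = ln(242.2/235)/(2π×399×1) = 1.204×10^-5 K/W
R_calcium silicate = ln(297.2/242.2)/(2π×0.0659×1) = 0.4942 K/W
R_total = 0.4951 K/W
Q = ΔT/R_total = 162/0.4951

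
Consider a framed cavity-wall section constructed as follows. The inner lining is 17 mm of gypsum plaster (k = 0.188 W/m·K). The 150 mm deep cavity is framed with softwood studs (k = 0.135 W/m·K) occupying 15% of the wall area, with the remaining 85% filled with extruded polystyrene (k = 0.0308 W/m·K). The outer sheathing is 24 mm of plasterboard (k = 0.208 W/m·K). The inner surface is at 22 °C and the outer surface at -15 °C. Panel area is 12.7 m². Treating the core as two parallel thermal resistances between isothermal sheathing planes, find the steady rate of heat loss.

Q ≈ 137 W

Sheathing layers in series; stud and cavity paths in parallel between them.
R_inner = 0.017/(0.188×12.7) = 0.00712 K/W
R_stud  = 0.15/(0.135×0.15×12.7) = 0.5833 K/W
R_cav   = 0.15/(0.0308×0.85×12.7) = 0.4511 K/W
1/R_core = 1/R_stud + 1/R_cav → R_core = 0.2544 K/W
R_outer = 0.024/(0.208×12.7) = 0.009085 K/W
R_total = 0.2706 K/W
Q = ΔT/R_total = 37/0.2706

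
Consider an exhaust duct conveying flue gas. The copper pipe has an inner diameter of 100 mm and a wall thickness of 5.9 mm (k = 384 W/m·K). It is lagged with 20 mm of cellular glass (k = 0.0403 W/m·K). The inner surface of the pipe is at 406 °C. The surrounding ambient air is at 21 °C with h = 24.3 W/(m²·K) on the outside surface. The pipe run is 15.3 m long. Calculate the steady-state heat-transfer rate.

Radial resistances (cylindrical: R_cond = ln(r_o/r_i)/(2πkL), R_conv = 1/(h·2πrL)):
R_copper pipe wall = ln(55.9/50)/(2π×384×15.3) = 3.022×10^-6 K/W
R_cellular glass = ln(75.9/55.9)/(2π×0.0403×15.3) = 0.07895 K/W
R_outer film = 1/(h_o·2πr_oL) = 1/(24.3×2π×0.0759×15.3) = 0.00564 K/W
R_total = 0.08459 K/W
Q = ΔT/R_total = 385/0.08459

Q ≈ 4550 W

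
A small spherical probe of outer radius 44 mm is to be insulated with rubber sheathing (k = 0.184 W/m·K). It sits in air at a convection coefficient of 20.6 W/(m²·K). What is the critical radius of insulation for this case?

For a sphere r_cr = 2k/h = 2×0.184/20.6
r_cr = 17.9 mm; since the bare radius (44 mm) is above r_cr, any added insulation will reduce heat loss.

r_cr ≈ 17.9 mm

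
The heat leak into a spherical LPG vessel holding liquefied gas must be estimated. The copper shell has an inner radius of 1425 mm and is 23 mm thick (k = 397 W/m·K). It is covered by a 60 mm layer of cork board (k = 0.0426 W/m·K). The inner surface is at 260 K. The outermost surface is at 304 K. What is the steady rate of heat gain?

Q ≈ 857 W

Spherical conduction: R = (1/r_in − 1/r_out)/(4πk) per layer; series-sum.
R_copper shell = (1/1.425 − 1/1.448)/(4π×397) = 2.234×10^-6 K/W
R_cork board = (1/1.448 − 1/1.508)/(4π×0.0426) = 0.05133 K/W
R_total = 0.05133 K/W
Q = ΔT/R_total = 44/0.05133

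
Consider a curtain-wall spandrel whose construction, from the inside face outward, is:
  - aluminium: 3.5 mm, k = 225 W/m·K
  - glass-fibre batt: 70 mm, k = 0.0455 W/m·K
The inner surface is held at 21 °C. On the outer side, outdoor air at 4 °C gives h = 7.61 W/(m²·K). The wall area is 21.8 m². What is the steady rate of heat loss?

Q ≈ 222 W

Treating each layer as a thermal resistance in series:
R_aluminium = L/(kA) = 0.0035/(225×21.8) = 7.136×10^-7 K/W
R_glass-fibre batt = L/(kA) = 0.07/(0.0455×21.8) = 0.07057 K/W
R_outer film = 1/(h_o·A) = 1/(7.61×21.8) = 0.006028 K/W
R_total = 0.0766 K/W
Q = ΔT / R_total = 17 / 0.0766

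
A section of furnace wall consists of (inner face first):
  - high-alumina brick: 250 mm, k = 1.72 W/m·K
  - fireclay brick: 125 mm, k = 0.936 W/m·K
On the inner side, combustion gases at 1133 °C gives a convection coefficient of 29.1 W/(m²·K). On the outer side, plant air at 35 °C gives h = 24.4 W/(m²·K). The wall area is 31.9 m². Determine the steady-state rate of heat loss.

Thermal resistances in series:
R_inner film = 1/(h_i·A) = 1/(29.1×31.9) = 0.001077 K/W
R_high-alumina brick = L/(kA) = 0.25/(1.72×31.9) = 0.004556 K/W
R_fireclay brick = L/(kA) = 0.125/(0.936×31.9) = 0.004186 K/W
R_outer film = 1/(h_o·A) = 1/(24.4×31.9) = 0.001285 K/W
R_total = 0.0111 K/W
Q = ΔT / R_total = 1098 / 0.0111

Q ≈ 98900 W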